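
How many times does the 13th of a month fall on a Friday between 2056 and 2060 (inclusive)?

Friday-the-13ths by year:
2056: Oct
2057: Apr, Jul
2058: Sep, Dec
2059: Jun
2060: Feb, Aug

8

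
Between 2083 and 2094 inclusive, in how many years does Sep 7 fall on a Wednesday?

1

Day of week of September 7 in each year:
2083: Tue, 2084: Thu, 2085: Fri, 2086: Sat, 2087: Sun, 2088: Tue, 2089: Wed ✓, 2090: Thu, 2091: Fri, 2092: Sun, 2093: Mon, 2094: Tue
Wednesdays: 2089.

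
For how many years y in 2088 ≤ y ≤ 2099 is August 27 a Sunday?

1

Day of week of August 27 in each year:
2088: Fri, 2089: Sat, 2090: Sun ✓, 2091: Mon, 2092: Wed, 2093: Thu, 2094: Fri, 2095: Sat, 2096: Mon, 2097: Tue, 2098: Wed, 2099: Thu
Sundays: 2090.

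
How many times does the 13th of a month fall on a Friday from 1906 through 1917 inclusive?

20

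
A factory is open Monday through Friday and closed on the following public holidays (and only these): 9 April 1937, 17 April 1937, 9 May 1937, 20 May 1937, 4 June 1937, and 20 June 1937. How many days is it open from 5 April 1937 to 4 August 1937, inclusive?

85

5 April 1937 is a Monday.
That's 122 days from start to end, counting both.
122 = 7 × 17 + 3, so there are 17 full weeks plus 3 extra days.
Each full week contributes 5 weekdays (Mon–Fri): 17 × 5 = 85.
The 3 extra days are Monday, Tuesday, Wednesday — 3 of them qualify.
Total: 85 + 3 = 88.
Holidays: 9 April 1937 (Fri); 17 April 1937 (Sat); 9 May 1937 (Sun); 20 May 1937 (Thu); 4 June 1937 (Fri); 20 June 1937 (Sun).
3 of the 6 holidays fall on weekdays; the rest are weekends and were already excluded.
Business days: 88 − 3 = 85.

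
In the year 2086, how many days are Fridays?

2086-01-01 is a Tuesday.
From 2086-01-01 to 2086-12-31 is 365 days inclusive.
365 = 7 × 52 + 1, so there are 52 full weeks plus 1 extra day.
Each full week contributes one Friday: 52 so far.
The 1 extra day is Tuesday — none qualify.
Total: 52 + 0 = 52.

52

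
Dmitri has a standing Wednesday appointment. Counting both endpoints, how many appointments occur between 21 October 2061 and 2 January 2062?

10

21 October 2061 is a Friday.
That's 74 days from start to end, counting both.
74 = 7 × 10 + 4, so there are 10 full weeks plus 4 extra days.
Each full week contributes one Wednesday: 10 so far.
The 4 extra days are Fri, Sat, Sun, Mon — none qualify.
Total: 10 + 0 = 10.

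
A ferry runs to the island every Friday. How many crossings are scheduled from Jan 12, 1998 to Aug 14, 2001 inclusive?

187

Jan 12, 1998 is a Monday.
That's 1311 days from start to end, counting both.
1311 = 7 × 187 + 2, so there are 187 full weeks plus 2 extra days.
Each full week contributes one Friday: 187 so far.
The 2 extra days are Monday, Tuesday — none qualify.
Total: 187 + 0 = 187.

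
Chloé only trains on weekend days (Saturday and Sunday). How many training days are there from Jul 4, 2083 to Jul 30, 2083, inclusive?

7

Jul 4, 2083 is a Sunday.
That's 27 days from start to end, counting both.
27 = 7 × 3 + 6, so there are 3 full weeks plus 6 extra days.
Each full week contributes 2 weekend days (Sat, Sun): 3 × 2 = 6.
The 6 extra days are Sunday, Monday, Tuesday, Wednesday, Thursday, Friday — 1 of them qualifies.
Total: 6 + 1 = 7.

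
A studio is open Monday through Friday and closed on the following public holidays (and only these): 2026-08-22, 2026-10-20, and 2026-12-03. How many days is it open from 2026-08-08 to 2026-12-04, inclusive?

2026-08-08 is a Saturday.
That's 119 days from start to end, counting both.
119 = 7 × 17, so the span is exactly 17 full weeks.
Each full week contributes 5 weekdays (Mon–Fri): 17 × 5 = 85.
Total: 85.
Holidays: 2026-08-22 (Sat); 2026-10-20 (Tue); 2026-12-03 (Thu).
2 of the 3 holidays fall on weekdays; the rest are weekends and were already excluded.
Business days: 85 − 2 = 83.

83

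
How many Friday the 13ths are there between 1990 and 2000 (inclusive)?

18

Friday-the-13ths by year:
1990: Apr, Jul
1991: Sep, Dec
1992: Mar, Nov
1993: Aug
1994: May
1995: Jan, Oct
1996: Sep, Dec
1997: Jun
1998: Feb, Mar, Nov
1999: Aug
2000: Oct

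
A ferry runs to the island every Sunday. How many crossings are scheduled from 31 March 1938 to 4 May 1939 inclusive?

31 March 1938 is a Thursday.
The range spans 400 days (inclusive of both endpoints).
400 = 7 × 57 + 1, so there are 57 full weeks plus 1 extra day.
Each full week contributes one Sunday: 57 so far.
The 1 extra day is Thursday — none qualify.
Total: 57 + 0 = 57.

57 Sundays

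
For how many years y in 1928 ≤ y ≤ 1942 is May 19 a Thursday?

Day of week of May 19 in each year:
1928: Sat, 1929: Sun, 1930: Mon, 1931: Tue, 1932: Thu ✓, 1933: Fri, 1934: Sat, 1935: Sun, 1936: Tue, 1937: Wed, 1938: Thu ✓, 1939: Fri, 1940: Sun, 1941: Mon, 1942: Tue
Thursdays: 1932, 1938.

2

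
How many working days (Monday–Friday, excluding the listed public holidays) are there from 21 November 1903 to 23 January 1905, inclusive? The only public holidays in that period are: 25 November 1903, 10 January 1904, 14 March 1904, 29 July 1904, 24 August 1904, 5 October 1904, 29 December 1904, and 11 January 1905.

21 November 1903 is a Saturday.
That's 430 days from start to end, counting both.
430 = 7 × 61 + 3, so there are 61 full weeks plus 3 extra days.
Each full week contributes 5 weekdays (Mon–Fri): 61 × 5 = 305.
The 3 extra days are Sat, Sun, Mon — 1 of them qualifies.
Total: 305 + 1 = 306.
Holidays: 25 November 1903 (Wed); 10 January 1904 (Sun); 14 March 1904 (Mon); 29 July 1904 (Fri); 24 August 1904 (Wed); 5 October 1904 (Wed); 29 December 1904 (Thu); 11 January 1905 (Wed).
7 of the 8 holidays fall on weekdays; the rest are weekends and were already excluded.
Business days: 306 − 7 = 299.

299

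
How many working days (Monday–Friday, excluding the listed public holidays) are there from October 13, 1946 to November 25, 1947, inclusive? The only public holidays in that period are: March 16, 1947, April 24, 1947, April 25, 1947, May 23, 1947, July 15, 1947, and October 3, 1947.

October 13, 1946 is a Sunday.
From October 13, 1946 to November 25, 1947 is 409 days inclusive.
409 = 7 × 58 + 3, so there are 58 full weeks plus 3 extra days.
Each full week contributes 5 weekdays (Mon–Fri): 58 × 5 = 290.
The 3 extra days are Sun, Mon, Tue — 2 of them qualify.
Total: 290 + 2 = 292.
Holidays: March 16, 1947 (Sun); April 24, 1947 (Thu); April 25, 1947 (Fri); May 23, 1947 (Fri); July 15, 1947 (Tue); October 3, 1947 (Fri).
5 of the 6 holidays fall on weekdays; the rest are weekends and were already excluded.
Business days: 292 − 5 = 287.

287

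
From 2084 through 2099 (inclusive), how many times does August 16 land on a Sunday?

2

Day of week of August 16 in each year:
2084: Wed, 2085: Thu, 2086: Fri, 2087: Sat, 2088: Mon, 2089: Tue, 2090: Wed, 2091: Thu, 2092: Sat, 2093: Sun ✓, 2094: Mon, 2095: Tue, 2096: Thu, 2097: Fri, 2098: Sat, 2099: Sun ✓
Sundays: 2093, 2099.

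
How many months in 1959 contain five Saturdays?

A month has five Saturdays exactly when Saturday falls within its first (length − 28) days.
Jan: 31 days, starts Thu → 5 of Thu, Fri, Sat ✓
Feb: 28 days, starts Sun → 5 of (none)
Mar: 31 days, starts Sun → 5 of Sun, Mon, Tue
Apr: 30 days, starts Wed → 5 of Wed, Thu
May: 31 days, starts Fri → 5 of Fri, Sat, Sun ✓
Jun: 30 days, starts Mon → 5 of Mon, Tue
Jul: 31 days, starts Wed → 5 of Wed, Thu, Fri
Aug: 31 days, starts Sat → 5 of Sat, Sun, Mon ✓
Sep: 30 days, starts Tue → 5 of Tue, Wed
Oct: 31 days, starts Thu → 5 of Thu, Fri, Sat ✓
Nov: 30 days, starts Sun → 5 of Sun, Mon
Dec: 31 days, starts Tue → 5 of Tue, Wed, Thu
Months with five Saturdays: Jan, May, Aug, Oct.

4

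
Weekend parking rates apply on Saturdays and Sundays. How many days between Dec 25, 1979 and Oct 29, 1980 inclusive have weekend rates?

Dec 25, 1979 is a Tuesday.
That's 310 days from start to end, counting both.
310 = 7 × 44 + 2, so there are 44 full weeks plus 2 extra days.
Each full week contributes 2 weekend days (Sat, Sun): 44 × 2 = 88.
The 2 extra days are Tuesday, Wednesday — none qualify.
Total: 88 + 0 = 88.

88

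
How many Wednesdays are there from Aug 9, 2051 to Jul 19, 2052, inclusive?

50

Aug 9, 2051 is a Wednesday.
The range spans 346 days (inclusive of both endpoints).
346 = 7 × 49 + 3, so there are 49 full weeks plus 3 extra days.
Each full week contributes one Wednesday: 49 so far.
The 3 extra days are Wednesday, Thursday, Friday — 1 of them qualifies.
Total: 49 + 1 = 50.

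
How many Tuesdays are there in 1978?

52

January 1, 1978 is a Sunday.
From January 1, 1978 to December 31, 1978 is 365 days inclusive.
365 = 7 × 52 + 1, so there are 52 full weeks plus 1 extra day.
Each full week contributes one Tuesday: 52 so far.
The 1 extra day is Sun — none qualify.
Total: 52 + 0 = 52.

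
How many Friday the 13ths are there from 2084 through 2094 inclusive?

Friday-the-13ths by year:
2084: Oct
2085: Apr, Jul
2086: Sep, Dec
2087: Jun
2088: Feb, Aug
2089: May
2090: Jan, Oct
2091: Apr, Jul
2092: Jun
2093: Feb, Mar, Nov
2094: Aug

18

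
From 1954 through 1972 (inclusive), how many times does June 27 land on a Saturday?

3

Day of week of June 27 in each year:
1954: Sun, 1955: Mon, 1956: Wed, 1957: Thu, 1958: Fri, 1959: Sat ✓, 1960: Mon, 1961: Tue, 1962: Wed, 1963: Thu, 1964: Sat ✓, 1965: Sun, 1966: Mon, 1967: Tue, 1968: Thu, 1969: Fri, 1970: Sat ✓, 1971: Sun, 1972: Tue
Saturdays: 1959, 1964, 1970.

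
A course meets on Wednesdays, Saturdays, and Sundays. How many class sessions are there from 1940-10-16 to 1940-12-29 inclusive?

33

1940-10-16 is a Wednesday.
The range spans 75 days (inclusive of both endpoints).
75 = 7 × 10 + 5, so there are 10 full weeks plus 5 extra days.
Each full week contributes 3 days from the set (Wed, Sat, Sun): 10 × 3 = 30.
The 5 extra days are Wednesday, Thursday, Friday, Saturday, Sunday — 3 of them qualify.
Total: 30 + 3 = 33.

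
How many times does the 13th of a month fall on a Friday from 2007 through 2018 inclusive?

22

Friday-the-13ths by year:
2007: Apr, Jul
2008: Jun
2009: Feb, Mar, Nov
2010: Aug
2011: May
2012: Jan, Apr, Jul
2013: Sep, Dec
2014: Jun
2015: Feb, Mar, Nov
2016: May
2017: Jan, Oct
2018: Apr, Jul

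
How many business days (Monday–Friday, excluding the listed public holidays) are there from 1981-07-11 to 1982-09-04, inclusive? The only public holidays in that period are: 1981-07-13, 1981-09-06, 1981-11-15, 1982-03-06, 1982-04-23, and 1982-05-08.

298 business days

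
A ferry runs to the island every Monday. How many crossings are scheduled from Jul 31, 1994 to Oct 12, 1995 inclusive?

63

Jul 31, 1994 is a Sunday.
The range spans 439 days (inclusive of both endpoints).
439 = 7 × 62 + 5, so there are 62 full weeks plus 5 extra days.
Each full week contributes one Monday: 62 so far.
The 5 extra days are Sunday, Monday, Tuesday, Wednesday, Thursday — 1 of them qualifies.
Total: 62 + 1 = 63.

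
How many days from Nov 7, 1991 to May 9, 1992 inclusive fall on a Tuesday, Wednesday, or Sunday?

78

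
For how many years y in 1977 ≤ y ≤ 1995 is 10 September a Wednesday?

2

Day of week of September 10 in each year:
1977: Sat, 1978: Sun, 1979: Mon, 1980: Wed ✓, 1981: Thu, 1982: Fri, 1983: Sat, 1984: Mon, 1985: Tue, 1986: Wed ✓, 1987: Thu, 1988: Sat, 1989: Sun, 1990: Mon, 1991: Tue, 1992: Thu, 1993: Fri, 1994: Sat, 1995: Sun
Wednesdays: 1980, 1986.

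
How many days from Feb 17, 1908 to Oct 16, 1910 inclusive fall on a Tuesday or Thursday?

278

Feb 17, 1908 is a Monday.
That's 973 days from start to end, counting both.
973 = 7 × 139, so the span is exactly 139 full weeks.
Each full week contributes 2 days from the set (Tue, Thu): 139 × 2 = 278.
Total: 278.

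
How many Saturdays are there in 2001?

Jan 1, 2001 is a Monday.
The range spans 365 days (inclusive of both endpoints).
365 = 7 × 52 + 1, so there are 52 full weeks plus 1 extra day.
Each full week contributes one Saturday: 52 so far.
The 1 extra day is Mon — none qualify.
Total: 52 + 0 = 52.

52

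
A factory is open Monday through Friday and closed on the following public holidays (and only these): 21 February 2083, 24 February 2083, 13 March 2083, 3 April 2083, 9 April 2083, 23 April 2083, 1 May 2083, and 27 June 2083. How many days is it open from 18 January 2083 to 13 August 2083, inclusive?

18 January 2083 is a Monday.
The range spans 208 days (inclusive of both endpoints).
208 = 7 × 29 + 5, so there are 29 full weeks plus 5 extra days.
Each full week contributes 5 weekdays (Mon–Fri): 29 × 5 = 145.
The 5 extra days are Mon, Tue, Wed, Thu, Fri — 5 of them qualify.
Total: 145 + 5 = 150.
Holidays: 21 February 2083 (Sun); 24 February 2083 (Wed); 13 March 2083 (Sat); 3 April 2083 (Sat); 9 April 2083 (Fri); 23 April 2083 (Fri); 1 May 2083 (Sat); 27 June 2083 (Sun).
3 of the 8 holidays fall on weekdays; the rest are weekends and were already excluded.
Business days: 150 − 3 = 147.

147 business days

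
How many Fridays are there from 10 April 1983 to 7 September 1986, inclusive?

10 April 1983 is a Sunday.
That's 1247 days from start to end, counting both.
1247 = 7 × 178 + 1, so there are 178 full weeks plus 1 extra day.
Each full week contributes one Friday: 178 so far.
The 1 extra day is Sun — none qualify.
Total: 178 + 0 = 178.

178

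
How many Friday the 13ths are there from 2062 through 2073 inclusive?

Friday-the-13ths by year:
2062: Jan, Oct
2063: Apr, Jul
2064: Jun
2065: Feb, Mar, Nov
2066: Aug
2067: May
2068: Jan, Apr, Jul
2069: Sep, Dec
2070: Jun
2071: Feb, Mar, Nov
2072: May
2073: Jan, Oct

22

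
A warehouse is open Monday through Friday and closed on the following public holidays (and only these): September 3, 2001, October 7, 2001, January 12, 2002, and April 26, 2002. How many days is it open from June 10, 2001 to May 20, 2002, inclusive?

244 business days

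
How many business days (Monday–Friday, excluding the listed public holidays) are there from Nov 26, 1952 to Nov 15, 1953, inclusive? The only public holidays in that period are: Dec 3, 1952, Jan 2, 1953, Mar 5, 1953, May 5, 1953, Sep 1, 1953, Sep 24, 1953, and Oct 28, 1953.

246

Nov 26, 1952 is a Wednesday.
That's 355 days from start to end, counting both.
355 = 7 × 50 + 5, so there are 50 full weeks plus 5 extra days.
Each full week contributes 5 weekdays (Mon–Fri): 50 × 5 = 250.
The 5 extra days are Wednesday, Thursday, Friday, Saturday, Sunday — 3 of them qualify.
Total: 250 + 3 = 253.
Holidays: Dec 3, 1952 (Wed); Jan 2, 1953 (Fri); Mar 5, 1953 (Thu); May 5, 1953 (Tue); Sep 1, 1953 (Tue); Sep 24, 1953 (Thu); Oct 28, 1953 (Wed).
All 7 holidays fall on weekdays, so subtract 7.
Business days: 253 − 7 = 246.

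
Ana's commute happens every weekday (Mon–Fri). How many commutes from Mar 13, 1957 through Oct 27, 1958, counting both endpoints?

Mar 13, 1957 is a Wednesday.
That's 594 days from start to end, counting both.
594 = 7 × 84 + 6, so there are 84 full weeks plus 6 extra days.
Each full week contributes 5 weekdays (Mon–Fri): 84 × 5 = 420.
The 6 extra days are Wed, Thu, Fri, Sat, Sun, Mon — 4 of them qualify.
Total: 420 + 4 = 424.

424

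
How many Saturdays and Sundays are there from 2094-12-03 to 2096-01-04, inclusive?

114

2094-12-03 is a Friday.
That's 398 days from start to end, counting both.
398 = 7 × 56 + 6, so there are 56 full weeks plus 6 extra days.
Each full week contributes 2 weekend days (Sat, Sun): 56 × 2 = 112.
The 6 extra days are Fri, Sat, Sun, Mon, Tue, Wed — 2 of them qualify.
Total: 112 + 2 = 114.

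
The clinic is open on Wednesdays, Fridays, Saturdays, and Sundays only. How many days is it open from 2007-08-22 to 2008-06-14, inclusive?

2007-08-22 is a Wednesday.
That's 298 days from start to end, counting both.
298 = 7 × 42 + 4, so there are 42 full weeks plus 4 extra days.
Each full week contributes 4 days from the set (Wed, Fri, Sat, Sun): 42 × 4 = 168.
The 4 extra days are Wed, Thu, Fri, Sat — 3 of them qualify.
Total: 168 + 3 = 171.

171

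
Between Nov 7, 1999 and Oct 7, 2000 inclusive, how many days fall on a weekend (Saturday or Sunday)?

Nov 7, 1999 is a Sunday.
That's 336 days from start to end, counting both.
336 = 7 × 48, so the span is exactly 48 full weeks.
Each full week contributes 2 weekend days (Sat, Sun): 48 × 2 = 96.

96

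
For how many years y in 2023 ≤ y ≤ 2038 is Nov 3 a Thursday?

Day of week of November 3 in each year:
2023: Fri, 2024: Sun, 2025: Mon, 2026: Tue, 2027: Wed, 2028: Fri, 2029: Sat, 2030: Sun, 2031: Mon, 2032: Wed, 2033: Thu ✓, 2034: Fri, 2035: Sat, 2036: Mon, 2037: Tue, 2038: Wed
Thursdays: 2033.

1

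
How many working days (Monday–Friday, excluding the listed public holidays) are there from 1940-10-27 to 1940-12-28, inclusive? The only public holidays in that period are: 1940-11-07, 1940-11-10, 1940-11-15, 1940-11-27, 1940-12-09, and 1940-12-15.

1940-10-27 is a Sunday.
From 1940-10-27 to 1940-12-28 is 63 days inclusive.
63 = 7 × 9, so the span is exactly 9 full weeks.
Each full week contributes 5 weekdays (Mon–Fri): 9 × 5 = 45.
Total: 45.
Holidays: 1940-11-07 (Thu); 1940-11-10 (Sun); 1940-11-15 (Fri); 1940-11-27 (Wed); 1940-12-09 (Mon); 1940-12-15 (Sun).
4 of the 6 holidays fall on weekdays; the rest are weekends and were already excluded.
Business days: 45 − 4 = 41.

41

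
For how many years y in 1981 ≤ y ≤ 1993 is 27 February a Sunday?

1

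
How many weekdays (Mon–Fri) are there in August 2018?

23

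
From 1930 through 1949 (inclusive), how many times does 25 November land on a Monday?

3

Day of week of November 25 in each year:
1930: Tue, 1931: Wed, 1932: Fri, 1933: Sat, 1934: Sun, 1935: Mon ✓, 1936: Wed, 1937: Thu, 1938: Fri, 1939: Sat, 1940: Mon ✓, 1941: Tue, 1942: Wed, 1943: Thu, 1944: Sat, 1945: Sun, 1946: Mon ✓, 1947: Tue, 1948: Thu, 1949: Fri
Mondays: 1935, 1940, 1946.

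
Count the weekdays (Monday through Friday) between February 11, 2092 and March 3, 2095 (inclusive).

799

February 11, 2092 is a Monday.
That's 1117 days from start to end, counting both.
1117 = 7 × 159 + 4, so there are 159 full weeks plus 4 extra days.
Each full week contributes 5 weekdays (Mon–Fri): 159 × 5 = 795.
The 4 extra days are Mon, Tue, Wed, Thu — 4 of them qualify.
Total: 795 + 4 = 799.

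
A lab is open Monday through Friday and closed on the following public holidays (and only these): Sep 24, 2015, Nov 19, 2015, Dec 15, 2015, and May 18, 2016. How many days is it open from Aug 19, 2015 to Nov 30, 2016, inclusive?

332

Aug 19, 2015 is a Wednesday.
That's 470 days from start to end, counting both.
470 = 7 × 67 + 1, so there are 67 full weeks plus 1 extra day.
Each full week contributes 5 weekdays (Mon–Fri): 67 × 5 = 335.
The 1 extra day is Wednesday — 1 of them qualifies.
Total: 335 + 1 = 336.
Holidays: Sep 24, 2015 (Thu); Nov 19, 2015 (Thu); Dec 15, 2015 (Tue); May 18, 2016 (Wed).
All 4 holidays fall on weekdays, so subtract 4.
Business days: 336 − 4 = 332.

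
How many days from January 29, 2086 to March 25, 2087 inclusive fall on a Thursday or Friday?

January 29, 2086 is a Tuesday.
The range spans 421 days (inclusive of both endpoints).
421 = 7 × 60 + 1, so there are 60 full weeks plus 1 extra day.
Each full week contributes 2 days from the set (Thu, Fri): 60 × 2 = 120.
The 1 extra day is Tue — none qualify.
Total: 120 + 0 = 120.

120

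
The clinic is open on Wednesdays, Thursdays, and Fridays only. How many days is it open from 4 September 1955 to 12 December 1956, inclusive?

4 September 1955 is a Sunday.
That's 466 days from start to end, counting both.
466 = 7 × 66 + 4, so there are 66 full weeks plus 4 extra days.
Each full week contributes 3 days from the set (Wed, Thu, Fri): 66 × 3 = 198.
The 4 extra days are Sunday, Monday, Tuesday, Wednesday — 1 of them qualifies.
Total: 198 + 1 = 199.

199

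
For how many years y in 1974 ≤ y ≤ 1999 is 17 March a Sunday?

4

Day of week of March 17 in each year:
1974: Sun ✓, 1975: Mon, 1976: Wed, 1977: Thu, 1978: Fri, 1979: Sat, 1980: Mon, 1981: Tue, 1982: Wed, 1983: Thu, 1984: Sat, 1985: Sun ✓, 1986: Mon, 1987: Tue, 1988: Thu, 1989: Fri, 1990: Sat, 1991: Sun ✓, 1992: Tue, 1993: Wed, 1994: Thu, 1995: Fri, 1996: Sun ✓, 1997: Mon, 1998: Tue, 1999: Wed
Sundays: 1974, 1985, 1991, 1996.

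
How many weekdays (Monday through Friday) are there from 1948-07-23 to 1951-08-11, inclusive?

1948-07-23 is a Friday.
The range spans 1115 days (inclusive of both endpoints).
1115 = 7 × 159 + 2, so there are 159 full weeks plus 2 extra days.
Each full week contributes 5 weekdays (Mon–Fri): 159 × 5 = 795.
The 2 extra days are Fri, Sat — 1 of them qualifies.
Total: 795 + 1 = 796.

796 weekdays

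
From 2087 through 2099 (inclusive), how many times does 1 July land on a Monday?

1

Day of week of July 1 in each year:
2087: Tue, 2088: Thu, 2089: Fri, 2090: Sat, 2091: Sun, 2092: Tue, 2093: Wed, 2094: Thu, 2095: Fri, 2096: Sun, 2097: Mon ✓, 2098: Tue, 2099: Wed
Mondays: 2097.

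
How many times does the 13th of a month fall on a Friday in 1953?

3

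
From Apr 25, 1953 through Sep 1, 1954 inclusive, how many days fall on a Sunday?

71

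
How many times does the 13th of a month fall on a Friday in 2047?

2

The 13th falls on a Friday when the month's 13th has weekday Fri.
Jan 13 is Sun; Feb 13 is Wed; Mar 13 is Wed; Apr 13 is Sat; May 13 is Mon; Jun 13 is Thu; Jul 13 is Sat; Aug 13 is Tue; Sep 13 is Fri ✓; Oct 13 is Sun; Nov 13 is Wed; Dec 13 is Fri ✓.
Friday the 13ths: Sep, Dec.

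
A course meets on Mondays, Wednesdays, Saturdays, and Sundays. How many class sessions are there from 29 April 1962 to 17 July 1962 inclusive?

46

29 April 1962 is a Sunday.
From 29 April 1962 to 17 July 1962 is 80 days inclusive.
80 = 7 × 11 + 3, so there are 11 full weeks plus 3 extra days.
Each full week contributes 4 days from the set (Mon, Wed, Sat, Sun): 11 × 4 = 44.
The 3 extra days are Sun, Mon, Tue — 2 of them qualify.
Total: 44 + 2 = 46.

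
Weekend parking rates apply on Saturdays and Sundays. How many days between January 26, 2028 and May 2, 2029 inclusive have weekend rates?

132

January 26, 2028 is a Wednesday.
That's 463 days from start to end, counting both.
463 = 7 × 66 + 1, so there are 66 full weeks plus 1 extra day.
Each full week contributes 2 weekend days (Sat, Sun): 66 × 2 = 132.
The 1 extra day is Wednesday — none qualify.
Total: 132 + 0 = 132.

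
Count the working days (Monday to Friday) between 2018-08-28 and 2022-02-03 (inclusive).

898

2018-08-28 is a Tuesday.
That's 1256 days from start to end, counting both.
1256 = 7 × 179 + 3, so there are 179 full weeks plus 3 extra days.
Each full week contributes 5 weekdays (Mon–Fri): 179 × 5 = 895.
The 3 extra days are Tue, Wed, Thu — 3 of them qualify.
Total: 895 + 3 = 898.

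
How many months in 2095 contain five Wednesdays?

A month has five Wednesdays exactly when Wednesday falls within its first (length − 28) days.
Jan: 31 days, starts Sat → 5 of Sat, Sun, Mon
Feb: 28 days, starts Tue → 5 of (none)
Mar: 31 days, starts Tue → 5 of Tue, Wed, Thu ✓
Apr: 30 days, starts Fri → 5 of Fri, Sat
May: 31 days, starts Sun → 5 of Sun, Mon, Tue
Jun: 30 days, starts Wed → 5 of Wed, Thu ✓
Jul: 31 days, starts Fri → 5 of Fri, Sat, Sun
Aug: 31 days, starts Mon → 5 of Mon, Tue, Wed ✓
Sep: 30 days, starts Thu → 5 of Thu, Fri
Oct: 31 days, starts Sat → 5 of Sat, Sun, Mon
Nov: 30 days, starts Tue → 5 of Tue, Wed ✓
Dec: 31 days, starts Thu → 5 of Thu, Fri, Sat
Months with five Wednesdays: Mar, Jun, Aug, Nov.

4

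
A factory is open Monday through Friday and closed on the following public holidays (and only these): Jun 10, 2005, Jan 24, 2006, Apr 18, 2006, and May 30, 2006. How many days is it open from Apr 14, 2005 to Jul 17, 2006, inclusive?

324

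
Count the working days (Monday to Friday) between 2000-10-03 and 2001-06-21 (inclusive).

188 weekdays

2000-10-03 is a Tuesday.
That's 262 days from start to end, counting both.
262 = 7 × 37 + 3, so there are 37 full weeks plus 3 extra days.
Each full week contributes 5 weekdays (Mon–Fri): 37 × 5 = 185.
The 3 extra days are Tue, Wed, Thu — 3 of them qualify.
Total: 185 + 3 = 188.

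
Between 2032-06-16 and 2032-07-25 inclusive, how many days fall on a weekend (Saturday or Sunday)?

12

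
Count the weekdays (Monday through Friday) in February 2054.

20

2054-02-01 is a Sunday.
From 2054-02-01 to 2054-02-28 is 28 days inclusive.
28 = 7 × 4, so the span is exactly 4 full weeks.
Each full week contributes 5 weekdays (Mon–Fri): 4 × 5 = 20.
Total: 20.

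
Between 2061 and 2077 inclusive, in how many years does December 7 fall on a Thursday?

2

Day of week of December 7 in each year:
2061: Wed, 2062: Thu ✓, 2063: Fri, 2064: Sun, 2065: Mon, 2066: Tue, 2067: Wed, 2068: Fri, 2069: Sat, 2070: Sun, 2071: Mon, 2072: Wed, 2073: Thu ✓, 2074: Fri, 2075: Sat, 2076: Mon, 2077: Tue
Thursdays: 2062, 2073.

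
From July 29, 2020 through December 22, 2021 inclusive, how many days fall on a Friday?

July 29, 2020 is a Wednesday.
The range spans 512 days (inclusive of both endpoints).
512 = 7 × 73 + 1, so there are 73 full weeks plus 1 extra day.
Each full week contributes one Friday: 73 so far.
The 1 extra day is Wednesday — none qualify.
Total: 73 + 0 = 73.

73 Fridays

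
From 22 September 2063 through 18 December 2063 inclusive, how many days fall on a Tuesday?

22 September 2063 is a Saturday.
The range spans 88 days (inclusive of both endpoints).
88 = 7 × 12 + 4, so there are 12 full weeks plus 4 extra days.
Each full week contributes one Tuesday: 12 so far.
The 4 extra days are Saturday, Sunday, Monday, Tuesday — 1 of them qualifies.
Total: 12 + 1 = 13.

13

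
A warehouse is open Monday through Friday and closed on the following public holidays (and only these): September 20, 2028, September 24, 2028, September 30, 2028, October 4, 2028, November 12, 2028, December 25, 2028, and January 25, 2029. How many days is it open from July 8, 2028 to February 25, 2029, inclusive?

161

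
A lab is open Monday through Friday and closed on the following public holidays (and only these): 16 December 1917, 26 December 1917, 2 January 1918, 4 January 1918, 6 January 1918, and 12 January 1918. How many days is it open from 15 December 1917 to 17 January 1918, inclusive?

15 December 1917 is a Saturday.
That's 34 days from start to end, counting both.
34 = 7 × 4 + 6, so there are 4 full weeks plus 6 extra days.
Each full week contributes 5 weekdays (Mon–Fri): 4 × 5 = 20.
The 6 extra days are Saturday, Sunday, Monday, Tuesday, Wednesday, Thursday — 4 of them qualify.
Total: 20 + 4 = 24.
Holidays: 16 December 1917 (Sun); 26 December 1917 (Wed); 2 January 1918 (Wed); 4 January 1918 (Fri); 6 January 1918 (Sun); 12 January 1918 (Sat).
3 of the 6 holidays fall on weekdays; the rest are weekends and were already excluded.
Business days: 24 − 3 = 21.

21 working days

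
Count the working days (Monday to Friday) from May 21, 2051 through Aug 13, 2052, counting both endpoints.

322

May 21, 2051 is a Sunday.
From May 21, 2051 to Aug 13, 2052 is 451 days inclusive.
451 = 7 × 64 + 3, so there are 64 full weeks plus 3 extra days.
Each full week contributes 5 weekdays (Mon–Fri): 64 × 5 = 320.
The 3 extra days are Sun, Mon, Tue — 2 of them qualify.
Total: 320 + 2 = 322.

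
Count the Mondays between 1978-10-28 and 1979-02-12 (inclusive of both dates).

1978-10-28 is a Saturday.
From 1978-10-28 to 1979-02-12 is 108 days inclusive.
108 = 7 × 15 + 3, so there are 15 full weeks plus 3 extra days.
Each full week contributes one Monday: 15 so far.
The 3 extra days are Saturday, Sunday, Monday — 1 of them qualifies.
Total: 15 + 1 = 16.

16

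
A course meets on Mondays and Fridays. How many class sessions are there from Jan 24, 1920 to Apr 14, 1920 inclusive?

Jan 24, 1920 is a Saturday.
The range spans 82 days (inclusive of both endpoints).
82 = 7 × 11 + 5, so there are 11 full weeks plus 5 extra days.
Each full week contributes 2 days from the set (Mon, Fri): 11 × 2 = 22.
The 5 extra days are Sat, Sun, Mon, Tue, Wed — 1 of them qualifies.
Total: 22 + 1 = 23.

23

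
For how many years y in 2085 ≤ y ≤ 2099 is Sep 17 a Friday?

2

Day of week of September 17 in each year:
2085: Mon, 2086: Tue, 2087: Wed, 2088: Fri ✓, 2089: Sat, 2090: Sun, 2091: Mon, 2092: Wed, 2093: Thu, 2094: Fri ✓, 2095: Sat, 2096: Mon, 2097: Tue, 2098: Wed, 2099: Thu
Fridays: 2088, 2094.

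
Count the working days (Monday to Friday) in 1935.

Jan 1, 1935 is a Tuesday.
From Jan 1, 1935 to Dec 31, 1935 is 365 days inclusive.
365 = 7 × 52 + 1, so there are 52 full weeks plus 1 extra day.
Each full week contributes 5 weekdays (Mon–Fri): 52 × 5 = 260.
The 1 extra day is Tue — 1 of them qualifies.
Total: 260 + 1 = 261.

261 weekdays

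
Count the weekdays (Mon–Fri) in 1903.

261 weekdays

1903-01-01 is a Thursday.
That's 365 days from start to end, counting both.
365 = 7 × 52 + 1, so there are 52 full weeks plus 1 extra day.
Each full week contributes 5 weekdays (Mon–Fri): 52 × 5 = 260.
The 1 extra day is Thu — 1 of them qualifies.
Total: 260 + 1 = 261.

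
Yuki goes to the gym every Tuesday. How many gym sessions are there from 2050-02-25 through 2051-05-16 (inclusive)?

64

2050-02-25 is a Friday.
That's 446 days from start to end, counting both.
446 = 7 × 63 + 5, so there are 63 full weeks plus 5 extra days.
Each full week contributes one Tuesday: 63 so far.
The 5 extra days are Fri, Sat, Sun, Mon, Tue — 1 of them qualifies.
Total: 63 + 1 = 64.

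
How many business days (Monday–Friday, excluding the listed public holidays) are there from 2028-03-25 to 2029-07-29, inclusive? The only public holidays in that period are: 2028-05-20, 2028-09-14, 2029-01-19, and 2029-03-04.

348

2028-03-25 is a Saturday.
From 2028-03-25 to 2029-07-29 is 492 days inclusive.
492 = 7 × 70 + 2, so there are 70 full weeks plus 2 extra days.
Each full week contributes 5 weekdays (Mon–Fri): 70 × 5 = 350.
The 2 extra days are Sat, Sun — none qualify.
Total: 350 + 0 = 350.
Holidays: 2028-05-20 (Sat); 2028-09-14 (Thu); 2029-01-19 (Fri); 2029-03-04 (Sun).
2 of the 4 holidays fall on weekdays; the rest are weekends and were already excluded.
Business days: 350 − 2 = 348.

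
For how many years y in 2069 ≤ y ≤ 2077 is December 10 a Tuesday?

Day of week of December 10 in each year:
2069: Tue ✓, 2070: Wed, 2071: Thu, 2072: Sat, 2073: Sun, 2074: Mon, 2075: Tue ✓, 2076: Thu, 2077: Fri
Tuesdays: 2069, 2075.

2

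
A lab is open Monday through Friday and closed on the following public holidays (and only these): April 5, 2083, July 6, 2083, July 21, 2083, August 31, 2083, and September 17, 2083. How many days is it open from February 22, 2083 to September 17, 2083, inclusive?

145

February 22, 2083 is a Monday.
From February 22, 2083 to September 17, 2083 is 208 days inclusive.
208 = 7 × 29 + 5, so there are 29 full weeks plus 5 extra days.
Each full week contributes 5 weekdays (Mon–Fri): 29 × 5 = 145.
The 5 extra days are Monday, Tuesday, Wednesday, Thursday, Friday — 5 of them qualify.
Total: 145 + 5 = 150.
Holidays: April 5, 2083 (Mon); July 6, 2083 (Tue); July 21, 2083 (Wed); August 31, 2083 (Tue); September 17, 2083 (Fri).
All 5 holidays fall on weekdays, so subtract 5.
Business days: 150 − 5 = 145.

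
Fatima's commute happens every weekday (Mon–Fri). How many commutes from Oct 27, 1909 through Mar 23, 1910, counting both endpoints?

106

Oct 27, 1909 is a Wednesday.
That's 148 days from start to end, counting both.
148 = 7 × 21 + 1, so there are 21 full weeks plus 1 extra day.
Each full week contributes 5 weekdays (Mon–Fri): 21 × 5 = 105.
The 1 extra day is Wed — 1 of them qualifies.
Total: 105 + 1 = 106.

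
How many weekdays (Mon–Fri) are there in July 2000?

2000-07-01 is a Saturday.
The range spans 31 days (inclusive of both endpoints).
31 = 7 × 4 + 3, so there are 4 full weeks plus 3 extra days.
Each full week contributes 5 weekdays (Mon–Fri): 4 × 5 = 20.
The 3 extra days are Saturday, Sunday, Monday — 1 of them qualifies.
Total: 20 + 1 = 21.

21 weekdays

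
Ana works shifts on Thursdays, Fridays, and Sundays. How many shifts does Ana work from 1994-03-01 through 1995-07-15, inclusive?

215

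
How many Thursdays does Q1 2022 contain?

1 January 2022 is a Saturday.
That's 90 days from start to end, counting both.
90 = 7 × 12 + 6, so there are 12 full weeks plus 6 extra days.
Each full week contributes one Thursday: 12 so far.
The 6 extra days are Saturday, Sunday, Monday, Tuesday, Wednesday, Thursday — 1 of them qualifies.
Total: 12 + 1 = 13.

13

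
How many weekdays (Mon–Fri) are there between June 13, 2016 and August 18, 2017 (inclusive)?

310 weekdays

June 13, 2016 is a Monday.
The range spans 432 days (inclusive of both endpoints).
432 = 7 × 61 + 5, so there are 61 full weeks plus 5 extra days.
Each full week contributes 5 weekdays (Mon–Fri): 61 × 5 = 305.
The 5 extra days are Mon, Tue, Wed, Thu, Fri — 5 of them qualify.
Total: 305 + 5 = 310.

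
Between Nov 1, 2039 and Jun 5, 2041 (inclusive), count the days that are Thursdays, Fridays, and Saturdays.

249

Nov 1, 2039 is a Tuesday.
The range spans 583 days (inclusive of both endpoints).
583 = 7 × 83 + 2, so there are 83 full weeks plus 2 extra days.
Each full week contributes 3 days from the set (Thu, Fri, Sat): 83 × 3 = 249.
The 2 extra days are Tuesday, Wednesday — none qualify.
Total: 249 + 0 = 249.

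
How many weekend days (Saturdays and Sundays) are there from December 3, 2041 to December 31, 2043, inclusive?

216

December 3, 2041 is a Tuesday.
The range spans 759 days (inclusive of both endpoints).
759 = 7 × 108 + 3, so there are 108 full weeks plus 3 extra days.
Each full week contributes 2 weekend days (Sat, Sun): 108 × 2 = 216.
The 3 extra days are Tuesday, Wednesday, Thursday — none qualify.
Total: 216 + 0 = 216.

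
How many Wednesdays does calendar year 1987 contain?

52

1 January 1987 is a Thursday.
The range spans 365 days (inclusive of both endpoints).
365 = 7 × 52 + 1, so there are 52 full weeks plus 1 extra day.
Each full week contributes one Wednesday: 52 so far.
The 1 extra day is Thursday — none qualify.
Total: 52 + 0 = 52.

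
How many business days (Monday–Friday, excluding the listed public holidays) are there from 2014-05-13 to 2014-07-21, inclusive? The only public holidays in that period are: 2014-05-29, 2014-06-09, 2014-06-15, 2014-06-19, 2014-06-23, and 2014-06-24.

45

2014-05-13 is a Tuesday.
That's 70 days from start to end, counting both.
70 = 7 × 10, so the span is exactly 10 full weeks.
Each full week contributes 5 weekdays (Mon–Fri): 10 × 5 = 50.
Holidays: 2014-05-29 (Thu); 2014-06-09 (Mon); 2014-06-15 (Sun); 2014-06-19 (Thu); 2014-06-23 (Mon); 2014-06-24 (Tue).
5 of the 6 holidays fall on weekdays; the rest are weekends and were already excluded.
Business days: 50 − 5 = 45.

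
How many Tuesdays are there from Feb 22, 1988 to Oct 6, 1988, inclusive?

Feb 22, 1988 is a Monday.
The range spans 228 days (inclusive of both endpoints).
228 = 7 × 32 + 4, so there are 32 full weeks plus 4 extra days.
Each full week contributes one Tuesday: 32 so far.
The 4 extra days are Mon, Tue, Wed, Thu — 1 of them qualifies.
Total: 32 + 1 = 33.

33 Tuesdays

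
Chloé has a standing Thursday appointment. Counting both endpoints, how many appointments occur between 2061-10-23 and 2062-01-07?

2061-10-23 is a Sunday.
The range spans 77 days (inclusive of both endpoints).
77 = 7 × 11, so the span is exactly 11 full weeks.
Each full week contributes one Thursday: 11 so far.

11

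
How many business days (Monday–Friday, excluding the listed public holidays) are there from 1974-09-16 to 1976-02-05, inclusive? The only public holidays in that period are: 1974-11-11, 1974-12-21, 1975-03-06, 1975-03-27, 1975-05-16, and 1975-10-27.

1974-09-16 is a Monday.
That's 508 days from start to end, counting both.
508 = 7 × 72 + 4, so there are 72 full weeks plus 4 extra days.
Each full week contributes 5 weekdays (Mon–Fri): 72 × 5 = 360.
The 4 extra days are Mon, Tue, Wed, Thu — 4 of them qualify.
Total: 360 + 4 = 364.
Holidays: 1974-11-11 (Mon); 1974-12-21 (Sat); 1975-03-06 (Thu); 1975-03-27 (Thu); 1975-05-16 (Fri); 1975-10-27 (Mon).
5 of the 6 holidays fall on weekdays; the rest are weekends and were already excluded.
Business days: 364 − 5 = 359.

359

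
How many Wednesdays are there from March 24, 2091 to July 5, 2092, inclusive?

67

March 24, 2091 is a Saturday.
The range spans 470 days (inclusive of both endpoints).
470 = 7 × 67 + 1, so there are 67 full weeks plus 1 extra day.
Each full week contributes one Wednesday: 67 so far.
The 1 extra day is Sat — none qualify.
Total: 67 + 0 = 67.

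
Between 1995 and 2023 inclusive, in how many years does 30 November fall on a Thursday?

Day of week of November 30 in each year:
1995: Thu ✓, 1996: Sat, 1997: Sun, 1998: Mon, 1999: Tue, 2000: Thu ✓, 2001: Fri, 2002: Sat, 2003: Sun, 2004: Tue, 2005: Wed, 2006: Thu ✓, 2007: Fri, 2008: Sun, 2009: Mon, 2010: Tue, 2011: Wed, 2012: Fri, 2013: Sat, 2014: Sun, 2015: Mon, 2016: Wed, 2017: Thu ✓, 2018: Fri, 2019: Sat, 2020: Mon, 2021: Tue, 2022: Wed, 2023: Thu ✓
Thursdays: 1995, 2000, 2006, 2017, 2023.

5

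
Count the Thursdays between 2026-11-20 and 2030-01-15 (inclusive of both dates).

164 Thursdays

2026-11-20 is a Friday.
The range spans 1153 days (inclusive of both endpoints).
1153 = 7 × 164 + 5, so there are 164 full weeks plus 5 extra days.
Each full week contributes one Thursday: 164 so far.
The 5 extra days are Fri, Sat, Sun, Mon, Tue — none qualify.
Total: 164 + 0 = 164.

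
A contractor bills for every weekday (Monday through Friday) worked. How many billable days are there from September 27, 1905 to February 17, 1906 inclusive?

103 weekdays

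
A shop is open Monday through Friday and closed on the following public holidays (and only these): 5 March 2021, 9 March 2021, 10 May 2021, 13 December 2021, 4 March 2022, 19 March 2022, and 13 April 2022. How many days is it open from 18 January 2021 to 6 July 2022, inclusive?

377 working days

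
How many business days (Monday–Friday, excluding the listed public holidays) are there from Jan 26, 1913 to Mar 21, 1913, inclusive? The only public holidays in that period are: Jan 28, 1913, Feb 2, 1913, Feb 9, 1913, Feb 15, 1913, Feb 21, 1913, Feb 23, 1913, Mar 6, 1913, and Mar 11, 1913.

Jan 26, 1913 is a Sunday.
The range spans 55 days (inclusive of both endpoints).
55 = 7 × 7 + 6, so there are 7 full weeks plus 6 extra days.
Each full week contributes 5 weekdays (Mon–Fri): 7 × 5 = 35.
The 6 extra days are Sun, Mon, Tue, Wed, Thu, Fri — 5 of them qualify.
Total: 35 + 5 = 40.
Holidays: Jan 28, 1913 (Tue); Feb 2, 1913 (Sun); Feb 9, 1913 (Sun); Feb 15, 1913 (Sat); Feb 21, 1913 (Fri); Feb 23, 1913 (Sun); Mar 6, 1913 (Thu); Mar 11, 1913 (Tue).
4 of the 8 holidays fall on weekdays; the rest are weekends and were already excluded.
Business days: 40 − 4 = 36.

36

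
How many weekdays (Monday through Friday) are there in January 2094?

21

2094-01-01 is a Friday.
That's 31 days from start to end, counting both.
31 = 7 × 4 + 3, so there are 4 full weeks plus 3 extra days.
Each full week contributes 5 weekdays (Mon–Fri): 4 × 5 = 20.
The 3 extra days are Fri, Sat, Sun — 1 of them qualifies.
Total: 20 + 1 = 21.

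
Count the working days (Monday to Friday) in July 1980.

1 July 1980 is a Tuesday.
That's 31 days from start to end, counting both.
31 = 7 × 4 + 3, so there are 4 full weeks plus 3 extra days.
Each full week contributes 5 weekdays (Mon–Fri): 4 × 5 = 20.
The 3 extra days are Tuesday, Wednesday, Thursday — 3 of them qualify.
Total: 20 + 3 = 23.

23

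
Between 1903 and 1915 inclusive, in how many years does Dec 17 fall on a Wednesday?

1

Day of week of December 17 in each year:
1903: Thu, 1904: Sat, 1905: Sun, 1906: Mon, 1907: Tue, 1908: Thu, 1909: Fri, 1910: Sat, 1911: Sun, 1912: Tue, 1913: Wed ✓, 1914: Thu, 1915: Fri
Wednesdays: 1913.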